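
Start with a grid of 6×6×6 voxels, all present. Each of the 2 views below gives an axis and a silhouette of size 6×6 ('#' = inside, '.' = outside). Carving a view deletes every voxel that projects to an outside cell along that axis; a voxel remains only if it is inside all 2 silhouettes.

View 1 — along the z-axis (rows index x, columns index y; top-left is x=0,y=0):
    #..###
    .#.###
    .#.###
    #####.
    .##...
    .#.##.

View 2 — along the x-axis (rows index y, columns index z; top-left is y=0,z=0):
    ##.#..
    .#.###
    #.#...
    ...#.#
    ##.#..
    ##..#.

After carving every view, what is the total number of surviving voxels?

start: 6×6×6 = 216 voxels
V1 z: intersect with XY mask (22 set) -- 132 left
V2 x: intersect with YZ mask (17 set) -- 64 left

|visual hull| = 64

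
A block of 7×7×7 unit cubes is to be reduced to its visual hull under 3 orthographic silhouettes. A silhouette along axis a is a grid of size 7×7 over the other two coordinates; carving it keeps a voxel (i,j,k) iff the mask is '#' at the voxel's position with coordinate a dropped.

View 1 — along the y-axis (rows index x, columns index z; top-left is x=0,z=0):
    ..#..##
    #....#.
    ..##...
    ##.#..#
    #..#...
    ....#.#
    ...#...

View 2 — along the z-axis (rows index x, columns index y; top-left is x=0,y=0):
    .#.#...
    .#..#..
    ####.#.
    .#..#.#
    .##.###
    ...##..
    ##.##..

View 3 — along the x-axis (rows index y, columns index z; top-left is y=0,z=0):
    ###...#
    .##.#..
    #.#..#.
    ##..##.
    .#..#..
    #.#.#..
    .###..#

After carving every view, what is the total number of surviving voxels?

|visual hull| = 16

start: 7×7×7 = 343 voxels
after view 1 [y-axis, 16 of 49 cells solid] → remaining = 112
after view 2 [z-axis, 23 of 49 cells solid] → remaining = 50
after view 3 [x-axis, 23 of 49 cells solid] → remaining = 16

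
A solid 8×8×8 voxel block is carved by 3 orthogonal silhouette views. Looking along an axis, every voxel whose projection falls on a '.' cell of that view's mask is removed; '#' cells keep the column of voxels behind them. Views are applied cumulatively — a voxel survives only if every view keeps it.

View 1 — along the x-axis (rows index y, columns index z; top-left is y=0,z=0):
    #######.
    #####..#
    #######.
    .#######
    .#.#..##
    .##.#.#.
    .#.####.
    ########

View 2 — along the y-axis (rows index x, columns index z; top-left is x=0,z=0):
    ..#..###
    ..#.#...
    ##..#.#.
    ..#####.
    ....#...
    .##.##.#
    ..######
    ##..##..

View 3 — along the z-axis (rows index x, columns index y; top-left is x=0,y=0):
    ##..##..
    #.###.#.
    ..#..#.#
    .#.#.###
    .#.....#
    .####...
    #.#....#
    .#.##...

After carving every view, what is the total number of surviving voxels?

start: 8×8×8 = 512 voxels
V1 x: intersect with YZ mask (48 set) -- 384 left
V2 y: intersect with XZ mask (31 set) -- 190 left
V3 z: intersect with XY mask (29 set) -- 87 left

remaining voxels: 87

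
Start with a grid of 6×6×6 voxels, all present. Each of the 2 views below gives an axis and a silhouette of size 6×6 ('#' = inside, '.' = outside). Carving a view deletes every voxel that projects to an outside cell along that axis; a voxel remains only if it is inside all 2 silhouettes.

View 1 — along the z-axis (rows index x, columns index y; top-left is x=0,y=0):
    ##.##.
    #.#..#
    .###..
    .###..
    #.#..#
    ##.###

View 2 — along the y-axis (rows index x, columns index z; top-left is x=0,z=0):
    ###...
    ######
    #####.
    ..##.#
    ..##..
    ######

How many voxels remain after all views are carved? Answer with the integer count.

initial block: 6^3 = 216
  1. axis=2 (XY plane), |mask|=21  ⇒  voxels=126
  2. axis=1 (XZ plane), |mask|=25  ⇒  voxels=90

voxel count = 90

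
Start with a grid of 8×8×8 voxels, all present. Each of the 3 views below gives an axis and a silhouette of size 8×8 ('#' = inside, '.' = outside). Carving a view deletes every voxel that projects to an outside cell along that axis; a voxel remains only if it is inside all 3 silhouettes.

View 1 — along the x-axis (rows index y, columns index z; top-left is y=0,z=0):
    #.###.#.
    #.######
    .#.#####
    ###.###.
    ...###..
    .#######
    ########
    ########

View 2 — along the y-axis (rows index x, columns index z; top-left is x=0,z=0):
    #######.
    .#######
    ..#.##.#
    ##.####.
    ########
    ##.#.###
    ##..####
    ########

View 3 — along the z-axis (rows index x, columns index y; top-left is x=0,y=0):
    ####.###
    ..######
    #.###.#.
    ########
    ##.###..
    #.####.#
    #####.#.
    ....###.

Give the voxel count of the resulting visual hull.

voxel count = 227

initial block: 8^3 = 512
step 1: project along x, AND mask (50/64) → |grid| = 400
step 2: project along y, AND mask (52/64) → |grid| = 328
step 3: project along z, AND mask (46/64) → |grid| = 227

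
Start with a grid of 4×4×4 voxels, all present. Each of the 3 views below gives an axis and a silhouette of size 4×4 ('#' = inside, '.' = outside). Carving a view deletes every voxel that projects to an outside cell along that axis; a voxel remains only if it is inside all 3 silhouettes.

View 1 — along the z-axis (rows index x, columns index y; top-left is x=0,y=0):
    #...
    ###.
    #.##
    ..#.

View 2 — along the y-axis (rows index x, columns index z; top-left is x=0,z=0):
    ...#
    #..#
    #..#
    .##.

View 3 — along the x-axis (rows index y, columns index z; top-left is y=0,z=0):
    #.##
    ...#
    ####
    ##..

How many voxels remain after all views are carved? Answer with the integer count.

|visual hull| = 13

start: 4×4×4 = 64 voxels
V1 z: intersect with XY mask (8 set) -- 32 left
V2 y: intersect with XZ mask (7 set) -- 15 left
V3 x: intersect with YZ mask (10 set) -- 13 left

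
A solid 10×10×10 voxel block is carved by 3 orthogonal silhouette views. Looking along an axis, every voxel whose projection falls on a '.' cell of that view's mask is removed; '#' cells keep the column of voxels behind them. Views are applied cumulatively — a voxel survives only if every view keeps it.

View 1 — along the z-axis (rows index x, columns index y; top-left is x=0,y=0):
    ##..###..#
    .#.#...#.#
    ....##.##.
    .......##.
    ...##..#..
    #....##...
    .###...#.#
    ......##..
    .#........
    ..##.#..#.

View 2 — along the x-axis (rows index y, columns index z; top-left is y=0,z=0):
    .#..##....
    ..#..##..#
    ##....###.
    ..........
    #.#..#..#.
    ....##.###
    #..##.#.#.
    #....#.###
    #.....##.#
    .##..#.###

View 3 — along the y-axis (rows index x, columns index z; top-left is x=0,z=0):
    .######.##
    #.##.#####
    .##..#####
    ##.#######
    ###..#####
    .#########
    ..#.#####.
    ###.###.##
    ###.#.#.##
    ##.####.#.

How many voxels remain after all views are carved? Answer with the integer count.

|visual hull| = 114

full grid |V| = 1000
[1] z-view keeps 34 columns → grid now 340
[2] x-view keeps 41 columns → grid now 139
[3] y-view keeps 77 columns → grid now 114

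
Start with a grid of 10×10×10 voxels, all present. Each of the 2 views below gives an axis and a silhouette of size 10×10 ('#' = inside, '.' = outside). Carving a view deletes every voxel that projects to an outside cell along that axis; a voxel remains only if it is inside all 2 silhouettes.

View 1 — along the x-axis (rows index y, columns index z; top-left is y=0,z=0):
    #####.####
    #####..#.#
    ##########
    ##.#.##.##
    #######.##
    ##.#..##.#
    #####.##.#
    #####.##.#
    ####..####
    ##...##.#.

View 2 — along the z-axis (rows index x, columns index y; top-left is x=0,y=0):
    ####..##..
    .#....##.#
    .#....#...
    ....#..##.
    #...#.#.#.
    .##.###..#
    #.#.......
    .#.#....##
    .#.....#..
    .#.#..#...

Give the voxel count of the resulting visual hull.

279 voxels

full grid |V| = 1000
after view 1 [x-axis, 77 of 100 cells solid] → remaining = 770
after view 2 [z-axis, 36 of 100 cells solid] → remaining = 279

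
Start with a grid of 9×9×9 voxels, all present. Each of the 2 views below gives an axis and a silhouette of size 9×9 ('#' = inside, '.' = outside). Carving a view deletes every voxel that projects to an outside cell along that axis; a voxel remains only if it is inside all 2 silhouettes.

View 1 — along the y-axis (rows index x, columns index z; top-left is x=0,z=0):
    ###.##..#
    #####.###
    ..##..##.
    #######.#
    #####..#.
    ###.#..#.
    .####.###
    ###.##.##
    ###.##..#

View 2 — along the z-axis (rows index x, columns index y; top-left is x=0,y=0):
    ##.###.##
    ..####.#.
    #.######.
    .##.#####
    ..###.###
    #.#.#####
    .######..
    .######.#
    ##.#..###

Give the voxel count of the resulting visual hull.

|visual hull| = 364

start: 9×9×9 = 729 voxels
after view 1 [y-axis, 57 of 81 cells solid] → remaining = 513
after view 2 [z-axis, 58 of 81 cells solid] → remaining = 364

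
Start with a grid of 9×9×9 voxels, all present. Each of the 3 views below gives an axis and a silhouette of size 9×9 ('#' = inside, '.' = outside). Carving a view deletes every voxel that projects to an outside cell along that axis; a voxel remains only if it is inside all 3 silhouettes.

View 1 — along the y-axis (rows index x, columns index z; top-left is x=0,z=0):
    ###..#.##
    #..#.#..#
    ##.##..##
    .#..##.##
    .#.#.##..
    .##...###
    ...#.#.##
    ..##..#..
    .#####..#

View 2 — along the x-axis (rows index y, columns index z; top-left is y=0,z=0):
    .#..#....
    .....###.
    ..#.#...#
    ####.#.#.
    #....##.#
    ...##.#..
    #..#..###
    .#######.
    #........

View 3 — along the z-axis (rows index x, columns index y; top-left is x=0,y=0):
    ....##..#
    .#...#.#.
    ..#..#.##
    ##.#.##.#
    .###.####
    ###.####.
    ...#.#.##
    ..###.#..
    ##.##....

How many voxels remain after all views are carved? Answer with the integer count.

voxel count = 77

full grid |V| = 729
after view 1 [y-axis, 43 of 81 cells solid] → remaining = 387
after view 2 [x-axis, 34 of 81 cells solid] → remaining = 158
after view 3 [z-axis, 42 of 81 cells solid] → remaining = 77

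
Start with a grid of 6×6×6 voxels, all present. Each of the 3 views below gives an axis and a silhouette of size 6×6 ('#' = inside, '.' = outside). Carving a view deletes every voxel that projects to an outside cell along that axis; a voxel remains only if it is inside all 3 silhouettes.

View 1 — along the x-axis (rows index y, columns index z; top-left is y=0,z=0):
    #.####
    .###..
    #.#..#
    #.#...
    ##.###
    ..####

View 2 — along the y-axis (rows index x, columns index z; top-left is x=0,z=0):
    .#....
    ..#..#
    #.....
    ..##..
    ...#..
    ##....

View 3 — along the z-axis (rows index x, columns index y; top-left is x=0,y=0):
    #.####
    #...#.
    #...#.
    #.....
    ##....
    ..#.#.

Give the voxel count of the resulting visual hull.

|visual hull| = 13

before carving: 216 voxels (6×6×6)
[1] x-view keeps 22 columns → grid now 132
[2] y-view keeps 9 columns → grid now 34
[3] z-view keeps 14 columns → grid now 13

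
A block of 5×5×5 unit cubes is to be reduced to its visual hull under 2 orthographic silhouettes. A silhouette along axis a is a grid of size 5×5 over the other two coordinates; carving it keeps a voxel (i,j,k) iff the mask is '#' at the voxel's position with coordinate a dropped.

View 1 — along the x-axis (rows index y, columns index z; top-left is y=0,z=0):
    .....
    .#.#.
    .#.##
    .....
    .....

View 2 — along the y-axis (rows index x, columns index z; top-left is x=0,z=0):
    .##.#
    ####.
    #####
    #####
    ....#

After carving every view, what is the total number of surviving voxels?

18 voxels

before carving: 125 voxels (5×5×5)
step 1: project along x, AND mask (5/25) → |grid| = 25
step 2: project along y, AND mask (18/25) → |grid| = 18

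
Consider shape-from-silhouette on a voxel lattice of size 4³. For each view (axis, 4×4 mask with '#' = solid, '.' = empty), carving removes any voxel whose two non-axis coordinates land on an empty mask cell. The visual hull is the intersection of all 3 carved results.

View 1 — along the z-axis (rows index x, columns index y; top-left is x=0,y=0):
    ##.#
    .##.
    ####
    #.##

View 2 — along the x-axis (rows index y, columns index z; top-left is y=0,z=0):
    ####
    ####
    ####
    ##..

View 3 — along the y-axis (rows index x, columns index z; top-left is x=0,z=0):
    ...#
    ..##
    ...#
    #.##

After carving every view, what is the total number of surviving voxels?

initial block: 4^3 = 64
V1 z: intersect with XY mask (12 set) -- 48 left
V2 x: intersect with YZ mask (14 set) -- 42 left
V3 y: intersect with XZ mask (7 set) -- 16 left

|visual hull| = 16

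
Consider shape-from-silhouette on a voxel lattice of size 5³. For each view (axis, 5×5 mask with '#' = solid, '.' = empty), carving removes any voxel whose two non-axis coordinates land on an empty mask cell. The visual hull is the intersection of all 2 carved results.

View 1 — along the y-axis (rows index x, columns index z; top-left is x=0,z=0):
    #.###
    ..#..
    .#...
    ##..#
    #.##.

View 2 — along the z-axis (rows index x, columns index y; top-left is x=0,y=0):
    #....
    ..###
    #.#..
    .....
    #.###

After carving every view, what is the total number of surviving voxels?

start: 5×5×5 = 125 voxels
step 1: project along y, AND mask (12/25) → |grid| = 60
step 2: project along z, AND mask (10/25) → |grid| = 21

remaining voxels: 21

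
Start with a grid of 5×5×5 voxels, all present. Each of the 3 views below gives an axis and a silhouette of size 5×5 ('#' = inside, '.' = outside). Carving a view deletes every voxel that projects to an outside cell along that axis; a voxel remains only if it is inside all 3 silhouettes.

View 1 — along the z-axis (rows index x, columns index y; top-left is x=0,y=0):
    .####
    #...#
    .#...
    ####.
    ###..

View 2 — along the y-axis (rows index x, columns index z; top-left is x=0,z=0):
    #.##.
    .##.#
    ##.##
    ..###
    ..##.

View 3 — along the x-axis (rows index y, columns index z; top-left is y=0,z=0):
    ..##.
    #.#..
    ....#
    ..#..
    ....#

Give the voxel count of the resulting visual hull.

voxel count = 14

start: 5×5×5 = 125 voxels
V1 z: intersect with XY mask (14 set) -- 70 left
V2 y: intersect with XZ mask (15 set) -- 40 left
V3 x: intersect with YZ mask (7 set) -- 14 left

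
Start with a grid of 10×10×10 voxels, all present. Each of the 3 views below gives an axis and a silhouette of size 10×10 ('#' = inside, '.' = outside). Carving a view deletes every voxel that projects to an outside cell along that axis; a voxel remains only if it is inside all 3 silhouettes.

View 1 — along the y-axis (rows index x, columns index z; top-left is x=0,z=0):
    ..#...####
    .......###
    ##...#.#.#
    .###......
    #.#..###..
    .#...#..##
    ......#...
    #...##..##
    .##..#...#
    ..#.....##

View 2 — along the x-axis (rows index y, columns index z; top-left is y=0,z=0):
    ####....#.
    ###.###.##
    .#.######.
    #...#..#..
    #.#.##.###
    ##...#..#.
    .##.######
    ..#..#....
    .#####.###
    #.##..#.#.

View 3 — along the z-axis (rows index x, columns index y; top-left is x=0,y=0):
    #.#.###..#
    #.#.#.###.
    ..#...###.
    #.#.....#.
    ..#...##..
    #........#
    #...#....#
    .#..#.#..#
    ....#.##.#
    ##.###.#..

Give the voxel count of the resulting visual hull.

remaining voxels: 99

before carving: 1000 voxels (10×10×10)
after view 1 [y-axis, 38 of 100 cells solid] → remaining = 380
after view 2 [x-axis, 57 of 100 cells solid] → remaining = 222
after view 3 [z-axis, 41 of 100 cells solid] → remaining = 99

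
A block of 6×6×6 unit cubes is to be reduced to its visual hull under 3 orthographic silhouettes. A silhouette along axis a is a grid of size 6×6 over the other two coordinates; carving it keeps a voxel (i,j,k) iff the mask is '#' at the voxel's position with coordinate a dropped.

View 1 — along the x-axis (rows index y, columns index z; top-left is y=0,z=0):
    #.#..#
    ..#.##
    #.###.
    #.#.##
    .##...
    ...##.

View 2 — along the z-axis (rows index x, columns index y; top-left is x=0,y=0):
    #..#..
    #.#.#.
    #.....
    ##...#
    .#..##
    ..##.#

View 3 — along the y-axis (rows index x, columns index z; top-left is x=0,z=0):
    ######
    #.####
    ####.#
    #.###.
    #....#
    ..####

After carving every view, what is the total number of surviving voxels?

|visual hull| = 33

full grid |V| = 216
V1 x: intersect with YZ mask (18 set) -- 108 left
V2 z: intersect with XY mask (15 set) -- 44 left
V3 y: intersect with XZ mask (26 set) -- 33 left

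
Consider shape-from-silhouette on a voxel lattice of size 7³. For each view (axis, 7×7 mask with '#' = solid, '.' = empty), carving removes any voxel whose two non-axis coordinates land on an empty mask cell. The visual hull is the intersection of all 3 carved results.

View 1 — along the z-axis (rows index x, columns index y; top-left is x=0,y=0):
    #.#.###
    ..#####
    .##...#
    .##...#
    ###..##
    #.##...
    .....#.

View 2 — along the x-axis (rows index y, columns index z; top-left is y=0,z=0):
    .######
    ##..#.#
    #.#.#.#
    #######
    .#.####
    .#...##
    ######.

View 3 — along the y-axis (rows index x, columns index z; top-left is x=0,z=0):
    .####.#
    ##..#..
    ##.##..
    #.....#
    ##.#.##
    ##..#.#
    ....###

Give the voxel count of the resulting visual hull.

71 voxels

before carving: 343 voxels (7×7×7)
[1] z-view keeps 25 columns → grid now 175
[2] x-view keeps 35 columns → grid now 120
[3] y-view keeps 26 columns → grid now 71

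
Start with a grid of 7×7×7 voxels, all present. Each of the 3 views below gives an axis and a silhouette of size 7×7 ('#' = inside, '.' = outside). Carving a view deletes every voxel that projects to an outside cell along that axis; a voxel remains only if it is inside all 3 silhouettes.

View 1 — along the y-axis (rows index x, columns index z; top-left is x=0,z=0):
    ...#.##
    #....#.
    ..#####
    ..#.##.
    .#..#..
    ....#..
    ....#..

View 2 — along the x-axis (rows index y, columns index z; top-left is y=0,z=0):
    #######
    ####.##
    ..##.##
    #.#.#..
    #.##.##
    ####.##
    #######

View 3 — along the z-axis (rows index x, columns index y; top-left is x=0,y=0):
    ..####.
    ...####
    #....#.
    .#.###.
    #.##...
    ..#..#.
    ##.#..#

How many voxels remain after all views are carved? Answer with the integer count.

before carving: 343 voxels (7×7×7)
after view 1 [y-axis, 17 of 49 cells solid] → remaining = 119
after view 2 [x-axis, 38 of 49 cells solid] → remaining = 87
after view 3 [z-axis, 23 of 49 cells solid] → remaining = 39

39 voxels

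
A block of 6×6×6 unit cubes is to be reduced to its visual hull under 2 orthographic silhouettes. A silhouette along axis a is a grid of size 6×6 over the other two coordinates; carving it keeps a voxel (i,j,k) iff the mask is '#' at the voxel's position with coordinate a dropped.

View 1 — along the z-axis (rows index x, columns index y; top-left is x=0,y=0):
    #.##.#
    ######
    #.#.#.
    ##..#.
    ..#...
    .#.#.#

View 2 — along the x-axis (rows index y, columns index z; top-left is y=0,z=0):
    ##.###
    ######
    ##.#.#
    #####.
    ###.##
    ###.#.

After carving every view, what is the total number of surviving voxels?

96 voxels

full grid |V| = 216
after view 1 [z-axis, 20 of 36 cells solid] → remaining = 120
after view 2 [x-axis, 29 of 36 cells solid] → remaining = 96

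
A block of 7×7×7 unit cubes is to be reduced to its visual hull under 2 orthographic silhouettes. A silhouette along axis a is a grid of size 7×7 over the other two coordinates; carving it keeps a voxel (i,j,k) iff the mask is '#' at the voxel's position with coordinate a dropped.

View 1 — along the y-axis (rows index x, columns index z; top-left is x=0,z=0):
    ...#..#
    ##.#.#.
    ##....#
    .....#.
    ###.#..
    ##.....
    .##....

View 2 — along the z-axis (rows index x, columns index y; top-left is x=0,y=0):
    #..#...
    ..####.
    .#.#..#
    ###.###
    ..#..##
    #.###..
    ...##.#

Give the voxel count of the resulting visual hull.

remaining voxels: 61

before carving: 343 voxels (7×7×7)
V1 y: intersect with XZ mask (18 set) -- 126 left
V2 z: intersect with XY mask (25 set) -- 61 left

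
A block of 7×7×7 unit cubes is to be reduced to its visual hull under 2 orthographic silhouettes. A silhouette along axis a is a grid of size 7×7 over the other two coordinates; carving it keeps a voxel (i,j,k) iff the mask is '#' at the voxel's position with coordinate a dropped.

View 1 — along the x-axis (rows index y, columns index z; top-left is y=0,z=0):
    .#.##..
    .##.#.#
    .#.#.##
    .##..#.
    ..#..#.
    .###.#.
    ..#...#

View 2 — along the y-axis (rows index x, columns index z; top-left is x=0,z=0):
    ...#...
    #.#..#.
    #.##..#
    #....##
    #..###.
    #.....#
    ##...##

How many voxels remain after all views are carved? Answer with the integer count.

start: 7×7×7 = 343 voxels
[1] x-view keeps 22 columns → grid now 154
[2] y-view keeps 21 columns → grid now 54

voxel count = 54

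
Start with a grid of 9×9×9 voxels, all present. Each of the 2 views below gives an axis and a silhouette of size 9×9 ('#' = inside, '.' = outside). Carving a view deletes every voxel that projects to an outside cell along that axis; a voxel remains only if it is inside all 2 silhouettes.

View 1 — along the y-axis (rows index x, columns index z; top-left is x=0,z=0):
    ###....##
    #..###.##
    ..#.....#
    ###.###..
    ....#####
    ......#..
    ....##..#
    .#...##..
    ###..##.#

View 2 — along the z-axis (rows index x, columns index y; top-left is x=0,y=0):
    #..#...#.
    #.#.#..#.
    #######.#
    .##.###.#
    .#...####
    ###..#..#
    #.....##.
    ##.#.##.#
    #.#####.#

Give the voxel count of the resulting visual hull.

remaining voxels: 190

full grid |V| = 729
[1] y-view keeps 37 columns → grid now 333
[2] z-view keeps 47 columns → grid now 190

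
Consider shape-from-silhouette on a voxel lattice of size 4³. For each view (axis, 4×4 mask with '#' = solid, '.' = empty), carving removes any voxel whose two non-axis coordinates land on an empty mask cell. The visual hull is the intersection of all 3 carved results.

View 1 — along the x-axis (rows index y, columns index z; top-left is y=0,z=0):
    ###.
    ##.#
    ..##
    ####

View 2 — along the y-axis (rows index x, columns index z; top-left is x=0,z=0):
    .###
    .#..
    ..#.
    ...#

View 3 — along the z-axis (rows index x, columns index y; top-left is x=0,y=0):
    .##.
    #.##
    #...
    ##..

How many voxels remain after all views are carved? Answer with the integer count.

start: 4×4×4 = 64 voxels
V1 x: intersect with YZ mask (12 set) -- 48 left
V2 y: intersect with XZ mask (6 set) -- 18 left
V3 z: intersect with XY mask (8 set) -- 8 left

voxel count = 8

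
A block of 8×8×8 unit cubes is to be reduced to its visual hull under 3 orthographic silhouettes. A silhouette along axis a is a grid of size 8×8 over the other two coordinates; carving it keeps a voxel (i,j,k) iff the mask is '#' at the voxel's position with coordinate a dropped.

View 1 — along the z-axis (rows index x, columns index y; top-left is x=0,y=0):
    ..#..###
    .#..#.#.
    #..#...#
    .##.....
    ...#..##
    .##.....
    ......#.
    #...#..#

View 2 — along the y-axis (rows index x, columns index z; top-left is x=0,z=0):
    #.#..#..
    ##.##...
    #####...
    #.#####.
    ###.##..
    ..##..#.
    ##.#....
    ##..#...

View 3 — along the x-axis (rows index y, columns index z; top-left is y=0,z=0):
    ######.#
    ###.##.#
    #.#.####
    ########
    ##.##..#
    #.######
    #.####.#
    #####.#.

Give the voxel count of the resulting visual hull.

before carving: 512 voxels (8×8×8)
[1] z-view keeps 21 columns → grid now 168
[2] y-view keeps 32 columns → grid now 84
[3] x-view keeps 51 columns → grid now 72

72 voxels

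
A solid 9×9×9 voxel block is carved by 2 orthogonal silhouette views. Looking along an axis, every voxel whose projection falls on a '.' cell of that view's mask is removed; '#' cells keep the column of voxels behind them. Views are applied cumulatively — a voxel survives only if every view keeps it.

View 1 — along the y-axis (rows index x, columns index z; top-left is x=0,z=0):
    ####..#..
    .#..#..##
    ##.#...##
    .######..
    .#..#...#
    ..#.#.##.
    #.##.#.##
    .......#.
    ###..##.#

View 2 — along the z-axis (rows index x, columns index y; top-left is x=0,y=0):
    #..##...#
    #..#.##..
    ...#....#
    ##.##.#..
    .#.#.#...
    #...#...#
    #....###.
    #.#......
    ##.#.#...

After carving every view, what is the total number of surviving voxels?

start: 9×9×9 = 729 voxels
step 1: project along y, AND mask (40/81) → |grid| = 360
step 2: project along z, AND mask (31/81) → |grid| = 147

|visual hull| = 147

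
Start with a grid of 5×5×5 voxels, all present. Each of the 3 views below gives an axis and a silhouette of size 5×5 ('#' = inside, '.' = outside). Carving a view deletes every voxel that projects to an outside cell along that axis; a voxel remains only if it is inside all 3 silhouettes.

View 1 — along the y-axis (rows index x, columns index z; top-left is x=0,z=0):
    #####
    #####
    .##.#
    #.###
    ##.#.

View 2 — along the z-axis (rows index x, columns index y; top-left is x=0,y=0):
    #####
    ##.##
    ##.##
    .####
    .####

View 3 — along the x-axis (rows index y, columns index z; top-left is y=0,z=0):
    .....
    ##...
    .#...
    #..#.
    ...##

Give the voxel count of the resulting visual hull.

before carving: 125 voxels (5×5×5)
step 1: project along y, AND mask (20/25) → |grid| = 100
step 2: project along z, AND mask (21/25) → |grid| = 85
step 3: project along x, AND mask (7/25) → |grid| = 26

voxel count = 26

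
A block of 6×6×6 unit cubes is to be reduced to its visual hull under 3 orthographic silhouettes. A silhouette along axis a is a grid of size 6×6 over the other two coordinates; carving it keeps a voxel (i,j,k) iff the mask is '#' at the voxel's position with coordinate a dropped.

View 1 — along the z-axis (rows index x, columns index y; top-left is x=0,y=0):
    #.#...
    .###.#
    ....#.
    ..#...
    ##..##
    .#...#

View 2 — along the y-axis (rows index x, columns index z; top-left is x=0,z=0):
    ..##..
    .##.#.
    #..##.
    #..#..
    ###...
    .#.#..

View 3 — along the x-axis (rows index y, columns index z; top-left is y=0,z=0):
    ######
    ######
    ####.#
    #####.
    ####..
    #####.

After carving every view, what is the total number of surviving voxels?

start: 6×6×6 = 216 voxels
carve view 1 (along z, XY-mask fill 14/36): 84 voxels remain
carve view 2 (along y, XZ-mask fill 15/36): 37 voxels remain
carve view 3 (along x, YZ-mask fill 31/36): 35 voxels remain

|visual hull| = 35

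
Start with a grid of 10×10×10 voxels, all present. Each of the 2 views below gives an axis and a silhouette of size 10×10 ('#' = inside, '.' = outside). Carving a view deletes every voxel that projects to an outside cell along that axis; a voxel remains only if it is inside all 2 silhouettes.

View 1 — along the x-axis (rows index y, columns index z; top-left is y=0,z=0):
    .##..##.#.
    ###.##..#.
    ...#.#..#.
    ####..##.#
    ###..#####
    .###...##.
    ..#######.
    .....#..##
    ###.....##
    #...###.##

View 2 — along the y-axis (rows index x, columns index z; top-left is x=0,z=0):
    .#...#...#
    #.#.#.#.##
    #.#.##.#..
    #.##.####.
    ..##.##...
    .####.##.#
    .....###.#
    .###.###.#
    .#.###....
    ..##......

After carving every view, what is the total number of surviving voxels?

266 voxels

initial block: 10^3 = 1000
after view 1 [x-axis, 55 of 100 cells solid] → remaining = 550
after view 2 [y-axis, 49 of 100 cells solid] → remaining = 266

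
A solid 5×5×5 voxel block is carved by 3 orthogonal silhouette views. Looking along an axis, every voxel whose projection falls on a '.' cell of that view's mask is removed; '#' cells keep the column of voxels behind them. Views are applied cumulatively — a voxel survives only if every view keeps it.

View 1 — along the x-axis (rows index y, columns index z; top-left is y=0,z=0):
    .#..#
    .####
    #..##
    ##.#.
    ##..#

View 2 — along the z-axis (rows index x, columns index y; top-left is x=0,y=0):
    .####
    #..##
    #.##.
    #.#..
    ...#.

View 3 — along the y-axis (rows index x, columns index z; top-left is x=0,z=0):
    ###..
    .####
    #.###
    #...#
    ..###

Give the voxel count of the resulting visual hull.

|visual hull| = 23

start: 5×5×5 = 125 voxels
  1. axis=0 (YZ plane), |mask|=15  ⇒  voxels=75
  2. axis=2 (XY plane), |mask|=13  ⇒  voxels=37
  3. axis=1 (XZ plane), |mask|=16  ⇒  voxels=23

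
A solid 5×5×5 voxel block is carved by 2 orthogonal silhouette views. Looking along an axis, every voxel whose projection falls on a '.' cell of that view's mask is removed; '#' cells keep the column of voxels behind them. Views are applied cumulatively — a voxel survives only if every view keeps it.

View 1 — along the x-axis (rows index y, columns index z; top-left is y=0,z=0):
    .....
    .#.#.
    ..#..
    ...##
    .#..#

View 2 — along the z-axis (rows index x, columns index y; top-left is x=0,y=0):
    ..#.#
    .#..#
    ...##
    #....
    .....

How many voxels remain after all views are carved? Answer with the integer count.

11 voxels

before carving: 125 voxels (5×5×5)
carve view 1 (along x, YZ-mask fill 7/25): 35 voxels remain
carve view 2 (along z, XY-mask fill 7/25): 11 voxels remain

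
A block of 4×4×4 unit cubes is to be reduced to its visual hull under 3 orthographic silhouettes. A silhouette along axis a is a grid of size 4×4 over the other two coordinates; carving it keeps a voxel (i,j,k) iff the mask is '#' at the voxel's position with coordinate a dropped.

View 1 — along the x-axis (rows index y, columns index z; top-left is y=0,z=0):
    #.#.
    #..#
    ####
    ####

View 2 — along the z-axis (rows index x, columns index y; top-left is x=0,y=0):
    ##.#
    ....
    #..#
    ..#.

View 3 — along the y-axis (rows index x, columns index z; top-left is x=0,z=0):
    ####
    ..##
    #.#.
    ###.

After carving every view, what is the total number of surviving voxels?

start: 4×4×4 = 64 voxels
step 1: project along x, AND mask (12/16) → |grid| = 48
step 2: project along z, AND mask (6/16) → |grid| = 18
step 3: project along y, AND mask (11/16) → |grid| = 15

|visual hull| = 15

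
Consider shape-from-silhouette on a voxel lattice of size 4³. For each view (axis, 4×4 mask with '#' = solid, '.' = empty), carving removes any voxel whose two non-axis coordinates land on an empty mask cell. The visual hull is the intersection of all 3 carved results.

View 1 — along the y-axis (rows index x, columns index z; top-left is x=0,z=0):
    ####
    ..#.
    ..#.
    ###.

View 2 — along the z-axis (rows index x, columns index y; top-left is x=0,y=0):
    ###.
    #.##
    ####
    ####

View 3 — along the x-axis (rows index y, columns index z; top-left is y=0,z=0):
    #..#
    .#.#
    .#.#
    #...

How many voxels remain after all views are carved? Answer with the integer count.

remaining voxels: 10

start: 4×4×4 = 64 voxels
  1. axis=1 (XZ plane), |mask|=9  ⇒  voxels=36
  2. axis=2 (XY plane), |mask|=14  ⇒  voxels=31
  3. axis=0 (YZ plane), |mask|=7  ⇒  voxels=10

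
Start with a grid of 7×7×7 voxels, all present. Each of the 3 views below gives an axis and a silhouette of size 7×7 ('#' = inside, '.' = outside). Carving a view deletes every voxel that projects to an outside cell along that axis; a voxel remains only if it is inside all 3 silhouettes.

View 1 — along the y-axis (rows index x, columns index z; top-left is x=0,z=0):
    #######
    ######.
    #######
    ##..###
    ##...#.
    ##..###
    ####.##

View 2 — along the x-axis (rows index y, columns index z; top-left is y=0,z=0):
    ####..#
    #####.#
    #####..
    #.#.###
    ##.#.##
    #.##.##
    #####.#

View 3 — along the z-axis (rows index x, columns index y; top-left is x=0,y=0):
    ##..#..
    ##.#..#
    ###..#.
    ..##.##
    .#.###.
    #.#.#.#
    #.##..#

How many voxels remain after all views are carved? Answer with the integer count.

remaining voxels: 110

initial block: 7^3 = 343
  1. axis=1 (XZ plane), |mask|=39  ⇒  voxels=273
  2. axis=0 (YZ plane), |mask|=37  ⇒  voxels=203
  3. axis=2 (XY plane), |mask|=27  ⇒  voxels=110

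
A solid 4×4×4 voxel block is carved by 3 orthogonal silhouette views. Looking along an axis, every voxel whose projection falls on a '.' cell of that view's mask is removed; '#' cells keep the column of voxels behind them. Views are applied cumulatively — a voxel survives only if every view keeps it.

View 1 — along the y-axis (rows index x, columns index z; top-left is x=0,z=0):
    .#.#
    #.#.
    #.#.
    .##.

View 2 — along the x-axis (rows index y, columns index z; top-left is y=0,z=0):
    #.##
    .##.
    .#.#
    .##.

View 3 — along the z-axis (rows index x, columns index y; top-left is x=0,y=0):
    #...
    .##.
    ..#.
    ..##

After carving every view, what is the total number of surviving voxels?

5 voxels

before carving: 64 voxels (4×4×4)
after view 1 [y-axis, 8 of 16 cells solid] → remaining = 32
after view 2 [x-axis, 9 of 16 cells solid] → remaining = 19
after view 3 [z-axis, 6 of 16 cells solid] → remaining = 5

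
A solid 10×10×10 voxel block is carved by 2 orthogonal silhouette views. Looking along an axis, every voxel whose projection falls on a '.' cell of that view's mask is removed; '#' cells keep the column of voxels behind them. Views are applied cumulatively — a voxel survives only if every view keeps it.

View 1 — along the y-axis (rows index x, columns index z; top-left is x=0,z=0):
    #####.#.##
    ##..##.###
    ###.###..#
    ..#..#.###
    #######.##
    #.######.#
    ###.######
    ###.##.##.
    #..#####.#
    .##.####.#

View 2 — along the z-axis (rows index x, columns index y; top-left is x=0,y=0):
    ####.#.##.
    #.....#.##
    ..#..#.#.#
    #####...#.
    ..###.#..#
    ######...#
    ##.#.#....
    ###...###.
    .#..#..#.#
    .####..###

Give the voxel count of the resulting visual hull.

voxel count = 398

initial block: 10^3 = 1000
V1 y: intersect with XZ mask (74 set) -- 740 left
V2 z: intersect with XY mask (54 set) -- 398 left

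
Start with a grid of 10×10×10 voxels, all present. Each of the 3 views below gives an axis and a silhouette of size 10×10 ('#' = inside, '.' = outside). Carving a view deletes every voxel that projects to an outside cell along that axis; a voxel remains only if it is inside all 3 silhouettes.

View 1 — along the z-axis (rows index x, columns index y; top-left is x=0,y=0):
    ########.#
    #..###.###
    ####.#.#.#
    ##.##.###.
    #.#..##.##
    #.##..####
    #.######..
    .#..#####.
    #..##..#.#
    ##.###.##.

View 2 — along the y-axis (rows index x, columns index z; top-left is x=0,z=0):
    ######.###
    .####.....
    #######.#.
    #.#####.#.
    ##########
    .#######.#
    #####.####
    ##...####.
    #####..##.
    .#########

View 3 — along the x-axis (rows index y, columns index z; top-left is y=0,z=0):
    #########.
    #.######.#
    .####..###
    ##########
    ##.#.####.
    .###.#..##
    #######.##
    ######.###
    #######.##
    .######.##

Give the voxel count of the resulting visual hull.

442 voxels

start: 10×10×10 = 1000 voxels
  1. axis=2 (XY plane), |mask|=68  ⇒  voxels=680
  2. axis=1 (XZ plane), |mask|=77  ⇒  voxels=527
  3. axis=0 (YZ plane), |mask|=82  ⇒  voxels=442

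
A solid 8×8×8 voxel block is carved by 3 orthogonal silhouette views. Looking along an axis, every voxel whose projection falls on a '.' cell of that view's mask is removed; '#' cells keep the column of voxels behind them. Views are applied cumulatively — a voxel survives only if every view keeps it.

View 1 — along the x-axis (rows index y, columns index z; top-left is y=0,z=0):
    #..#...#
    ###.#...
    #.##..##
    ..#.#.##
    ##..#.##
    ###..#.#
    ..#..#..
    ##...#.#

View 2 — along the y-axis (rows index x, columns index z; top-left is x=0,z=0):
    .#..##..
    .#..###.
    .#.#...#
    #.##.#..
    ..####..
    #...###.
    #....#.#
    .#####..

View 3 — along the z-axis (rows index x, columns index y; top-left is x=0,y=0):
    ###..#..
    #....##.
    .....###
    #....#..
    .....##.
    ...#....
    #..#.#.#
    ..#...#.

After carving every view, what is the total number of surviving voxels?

remaining voxels: 35

initial block: 8^3 = 512
step 1: project along x, AND mask (32/64) → |grid| = 256
step 2: project along y, AND mask (30/64) → |grid| = 111
step 3: project along z, AND mask (21/64) → |grid| = 35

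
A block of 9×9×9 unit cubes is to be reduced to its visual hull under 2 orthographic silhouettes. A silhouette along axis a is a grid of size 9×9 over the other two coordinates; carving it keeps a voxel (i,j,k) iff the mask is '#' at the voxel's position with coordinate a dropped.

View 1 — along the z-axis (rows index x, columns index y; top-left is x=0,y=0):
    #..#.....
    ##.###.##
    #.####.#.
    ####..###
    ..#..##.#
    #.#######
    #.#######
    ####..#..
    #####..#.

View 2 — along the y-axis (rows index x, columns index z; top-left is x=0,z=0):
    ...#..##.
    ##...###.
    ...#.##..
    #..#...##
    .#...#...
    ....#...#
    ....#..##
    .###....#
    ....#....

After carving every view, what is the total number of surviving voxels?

before carving: 729 voxels (9×9×9)
after view 1 [z-axis, 53 of 81 cells solid] → remaining = 477
after view 2 [y-axis, 27 of 81 cells solid] → remaining = 161

remaining voxels: 161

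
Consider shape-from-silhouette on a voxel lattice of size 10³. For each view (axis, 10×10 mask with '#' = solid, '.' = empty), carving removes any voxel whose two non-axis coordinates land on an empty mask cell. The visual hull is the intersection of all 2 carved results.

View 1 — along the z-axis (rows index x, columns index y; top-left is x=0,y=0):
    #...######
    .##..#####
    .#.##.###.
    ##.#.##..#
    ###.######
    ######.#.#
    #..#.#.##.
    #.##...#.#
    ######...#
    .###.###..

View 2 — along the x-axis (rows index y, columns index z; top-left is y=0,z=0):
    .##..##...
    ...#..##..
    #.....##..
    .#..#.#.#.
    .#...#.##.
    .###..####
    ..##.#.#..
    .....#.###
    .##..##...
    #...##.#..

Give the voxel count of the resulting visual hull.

before carving: 1000 voxels (10×10×10)
step 1: project along z, AND mask (66/100) → |grid| = 660
step 2: project along x, AND mask (41/100) → |grid| = 275

275 voxels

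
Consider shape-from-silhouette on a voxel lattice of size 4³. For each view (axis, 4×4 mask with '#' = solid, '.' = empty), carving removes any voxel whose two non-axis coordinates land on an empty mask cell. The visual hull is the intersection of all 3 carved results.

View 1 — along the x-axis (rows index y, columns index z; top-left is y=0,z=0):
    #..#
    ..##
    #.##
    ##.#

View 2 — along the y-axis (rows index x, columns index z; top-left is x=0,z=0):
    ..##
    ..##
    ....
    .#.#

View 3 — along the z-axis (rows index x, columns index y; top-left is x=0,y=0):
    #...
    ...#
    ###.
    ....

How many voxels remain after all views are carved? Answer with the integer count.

|visual hull| = 2

start: 4×4×4 = 64 voxels
carve view 1 (along x, YZ-mask fill 10/16): 40 voxels remain
carve view 2 (along y, XZ-mask fill 6/16): 17 voxels remain
carve view 3 (along z, XY-mask fill 5/16): 2 voxels remain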